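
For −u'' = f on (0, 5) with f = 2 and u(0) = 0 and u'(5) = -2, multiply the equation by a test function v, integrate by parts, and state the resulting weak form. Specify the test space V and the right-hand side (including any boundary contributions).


V = {v ∈ H^1(0, 5) : v(0) = 0} (test functions vanish at x = 0 where u is specified); weak form: ∫_0^5 u'v' dx = ∫_0^5 (2) v dx − 2·v(5) for all v ∈ V.

Multiply both sides by a test function v and integrate from 0 to 5:
  ∫_0^5 −u''(x) v(x) dx = ∫_0^5 f(x) v(x) dx.
Integrate the LHS by parts once:
  ∫_0^5 −u'' v dx = −[u'(x) v(x)]_0^5 + ∫_0^5 u'(x) v'(x) dx.
Thus ∫_0^5 u'(x) v'(x) dx = ∫_0^5 f(x) v(x) dx + [u'(x) v(x)]_0^5.
Choose V so that boundary terms are either known or forced to vanish.
Mixed BC: u(0) = 0 (Dirichlet) and u'(5) = -2 (Neumann). Define V = {v ∈ H^1(0, 5) : v(0) = 0}. Then [u' v]_0^5 = u'(5)·v(5) − u'(0)·0 = − 2·v(5).
Weak formulation: find u (satisfying any essential BC) such that ∫_0^5 u'(x) v'(x) dx = ∫_0^5 f v dx − 2·v(5) for all v ∈ V (Dirichlet at 0 absorbed into V; Neumann datum at x = 5 contributes the boundary term).
Substituting f(x) = 2, the right-hand side is ∫_0^5 (2) v dx − 2·v(5).


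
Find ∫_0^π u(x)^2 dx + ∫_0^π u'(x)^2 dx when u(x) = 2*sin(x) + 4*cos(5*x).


||u||_{H^1(0,π)}^2 = 212*π

u'(x) = -20*sin(5*x) + 2*cos(x).
Expand u² and (u')² and integrate term by term on (0, π), using: for integers n ≥ 1, ∫_0^π sin²(nx) dx = ∫_0^π cos²(nx) dx = π/2; for n ≠ n', ∫_0^π sin(nx)sin(n'x) dx = ∫_0^π cos(nx)cos(n'x) dx = 0; and by product-to-sum, ∫_0^π sin(nx)cos(n'x) dx = ½∫_0^π [sin((n+n')x) + sin((n−n')x)] dx, which is 0 when n+n' is even and 2n/(n²−n'²) when n+n' is odd (it need not vanish on (0, π)).
  u² squared terms: (2)²·∫sin(x)² dx = 4·π/2 = 2*π;  (4)²·∫cos(5x)² dx = 16·π/2 = 8*π.
  u² cross terms: 2·(2)·(4)·∫sin(x)·cos(5x) dx = 16·(0) = 0.
  So ∫_0^π u² dx = 2*π + 8*π + 0 = 10*π.
  (u')² squared terms: (-20)²·∫sin(5x)² dx = 400·π/2 = 200*π;  (2)²·∫cos(x)² dx = 4·π/2 = 2*π.
  (u')² cross terms: 2·(-20)·(2)·∫sin(5x)·cos(x) dx = -80·(0) = 0.
  So ∫_0^π (u')² dx = 200*π + 2*π + 0 = 202*π.
||u||_{H^1}^2 = (10*π) + (202*π) = 212*π.


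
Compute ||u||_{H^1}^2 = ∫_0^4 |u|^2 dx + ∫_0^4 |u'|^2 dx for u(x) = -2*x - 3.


||u||_{H^1}^2 = 700/3

The H^1 norm (squared) on an interval (0, L) is
  ||u||_{H^1}^2 = ∫_0^L u(x)^2 dx + ∫_0^L u'(x)^2 dx.
Compute u'(x) = -2.
Then u(x)^2 = 4*x**2 + 12*x + 9 and u'(x)^2 = 4.
Integrate each monomial from 0 to 4 using ∫_0^4 c·x^n dx = c·4^(n+1)/(n+1):
  ∫_0^4 u(x)^2 dx = ∫_0^4 (4*x^2 + 12*x + 9) dx. Term by term:
    ∫_0^4 4*x^2 dx = 256/3;  ∫_0^4 12*x dx = 96;  ∫_0^4 9 dx = 36.
  Sum: 256/3 + 96 + 36 = 652/3.
  ∫_0^4 u'(x)^2 dx = ∫_0^4 (4) dx. Term by term:
    ∫_0^4 4 dx = 16.
Adding: ||u||_{H^1}^2 = 652/3 + 16 = 700/3.


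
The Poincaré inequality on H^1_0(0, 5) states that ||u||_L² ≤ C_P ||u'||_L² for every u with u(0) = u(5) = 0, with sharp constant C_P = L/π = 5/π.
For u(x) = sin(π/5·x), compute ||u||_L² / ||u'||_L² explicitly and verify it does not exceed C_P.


||u||_L² / ||u'||_L² = 5/π = C_P.

u(x) = sin(π/5·x), so u'(x) = π*cos(π*x/5)/5.
Writing u(x) = A·sin(kπx/L) with A = 1 and k = 1, use ∫_0^L sin²(kπx/L) dx = L/2 and ∫_0^L cos²(kπx/L) dx = L/2.
u² = 1·sin²(π/5·x) and (u')² = π^2/25·cos²(π/5·x), and each of sin², cos² integrates to L/2 = 5/2 over (0, 5).
∫_0^5 u² dx = 5/2, so ||u||_L² = sqrt(10)/2.
∫_0^5 (u')² dx = π^2/10, so ||u'||_L² = sqrt(10)*π/10.
Ratio ||u||_L² / ||u'||_L² = 5/π.
Sharp Poincaré constant on H^1_0(0, 5) is C_P = L/π = 5/π, achieved by sin(π/5·x).
This is the k = 1 eigenfunction (up to amplitude), so the ratio equals the sharp Poincaré constant exactly.


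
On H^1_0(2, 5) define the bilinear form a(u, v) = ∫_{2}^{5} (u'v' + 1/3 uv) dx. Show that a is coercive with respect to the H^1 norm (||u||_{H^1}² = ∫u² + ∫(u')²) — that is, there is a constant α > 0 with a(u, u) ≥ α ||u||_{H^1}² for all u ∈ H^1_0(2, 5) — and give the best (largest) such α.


α = (3 + π^2)/(9 + π^2)

Coercivity of a(·,·) on H^1_0(2, 5) means a(u, u) ≥ α ||u||_{H^1}² for every u ∈ H^1_0.
The interval has length L = 3, and Poincaré/coercivity depend only on L. Here a(u, u) = ∫(u')² + (1/3)·∫u².
Here 0 < c = 1/3 < 1. The condition a(u,u) ≥ α||u||_{H^1}² reads (1−α)∫(u')² ≥ (α−c)∫u². Any admissible α is ≤ 1 (rapidly oscillating u have ∫u²/∫(u')² → 0), and α = 1 would force 0 ≥ (1−c)∫u², impossible since c < 1; so 1−α > 0. By the sharp Poincaré inequality on H^1_0 of an interval of length L, ∫(u')² ≥ (π/L)²∫u² with equality for the first sine mode sin(π(x−x₀)/L) (x₀ the left endpoint), so the inequality holds for all u iff (1−α)(π/L)² ≥ α − c, i.e. α ≤ ((π/L)² + c)/((π/L)² + 1) = (1 + c(L/π)²)/(1 + (L/π)²). With (π/L)² = π^2/9 and c = 1/3, the largest admissible constant is α = ((π/L)² + c)/((π/L)² + 1).
Simplifying, α = (3 + π^2)/(9 + π^2).


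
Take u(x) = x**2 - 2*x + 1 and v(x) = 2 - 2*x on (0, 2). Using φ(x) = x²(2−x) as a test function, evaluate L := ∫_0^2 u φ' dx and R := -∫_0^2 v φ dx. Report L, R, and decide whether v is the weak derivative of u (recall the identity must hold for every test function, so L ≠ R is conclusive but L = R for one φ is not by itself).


LHS = -8/15, RHS = 8/15. No, v is not the weak derivative of u.

u(x) = x**2 - 2*x + 1, classical derivative u'(x) = 2*x - 2.
φ(x) = x²(2−x), so φ'(x) = x*(4 - 3*x).
Note φ(0) = φ(2) = 0, so the boundary term u·φ vanishes.
LHS = ∫_0^2 u(x) φ'(x) dx = ∫_0^2 (-3*x^4 + 10*x^3 - 11*x^2 + 4*x) dx. Term by term:
  ∫_0^2 -3*x^4 dx = -96/5;  ∫_0^2 10*x^3 dx = 40;  ∫_0^2 -11*x^2 dx = -88/3;
  ∫_0^2 4*x dx = 8.
Sum: -96/5 + 40 − 88/3 + 8 = -8/15.
So LHS = -8/15.
∫_0^2 v(x) φ(x) dx = ∫_0^2 (2*x^4 - 6*x^3 + 4*x^2) dx. Term by term:
  ∫_0^2 2*x^4 dx = 64/5;  ∫_0^2 -6*x^3 dx = -24;  ∫_0^2 4*x^2 dx = 32/3.
Sum: 64/5 − 24 + 32/3 = -8/15.
So RHS = -∫_0^2 v(x) φ(x) dx = 8/15.
LHS − RHS = -16/15 ≠ 0, so the identity fails.
(For a valid weak derivative the identity must hold for EVERY test function, in particular this one. The failure shows v is NOT the weak derivative of u.)
Correct weak derivative would be u'(x) = 2*x - 2.


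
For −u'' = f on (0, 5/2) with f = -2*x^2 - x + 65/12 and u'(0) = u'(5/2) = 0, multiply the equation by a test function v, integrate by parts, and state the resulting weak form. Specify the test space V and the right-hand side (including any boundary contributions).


V = H^1(0, 5/2) (no boundary constraint on v; u is determined up to an additive constant); weak form: ∫_0^5/2 u'v' dx = ∫_0^5/2 (-2*x^2 - x + 65/12) v dx for all v ∈ V.

Multiply both sides by a test function v and integrate from 0 to 5/2:
  ∫_0^5/2 −u''(x) v(x) dx = ∫_0^5/2 f(x) v(x) dx.
Integrate the LHS by parts once:
  ∫_0^5/2 −u'' v dx = −[u'(x) v(x)]_0^5/2 + ∫_0^5/2 u'(x) v'(x) dx.
Thus ∫_0^5/2 u'(x) v'(x) dx = ∫_0^5/2 f(x) v(x) dx + [u'(x) v(x)]_0^5/2.
Choose V so that boundary terms are either known or forced to vanish.
u has homogeneous Neumann: u'(0) = u'(5/2) = 0. So [u' v]_0^5/2 = 0·v(5/2) − 0·v(0) = 0 for any v; take V = H^1(0, 5/2).
Weak formulation: find u (satisfying any essential BC) such that ∫_0^5/2 u'(x) v'(x) dx = ∫_0^5/2 f v dx for all v ∈ V (homogeneous Neumann, so boundary terms vanish).
Substituting f(x) = -2*x^2 - x + 65/12, the right-hand side is ∫_0^5/2 (-2*x^2 - x + 65/12) v dx.
Compatibility check (pure Neumann): taking v ≡ 1 ∈ V gives 0 = ∫_0^5/2 f dx + (0) − (0), i.e. ∫_0^5/2 f dx must equal u'(0) − u'(5/2) = 0. Indeed ∫_0^5/2 (-2*x^2 - x + 65/12) dx = 0, so the data are compatible. The solution is then unique only up to an additive constant (fix it e.g. by requiring ∫_0^5/2 u dx = 0).


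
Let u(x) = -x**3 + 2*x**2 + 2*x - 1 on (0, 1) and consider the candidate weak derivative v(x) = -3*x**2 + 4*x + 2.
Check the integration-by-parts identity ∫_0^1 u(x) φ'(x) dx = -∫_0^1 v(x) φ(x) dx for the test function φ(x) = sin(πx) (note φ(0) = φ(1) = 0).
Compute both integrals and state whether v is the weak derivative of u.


LHS = -5/π - 12/π^3, RHS = -5/π - 12/π^3. Yes, v = u' weakly.

u(x) = -x**3 + 2*x**2 + 2*x - 1, classical derivative u'(x) = -3*x**2 + 4*x + 2.
φ(x) = sin(πx), so φ'(x) = π*cos(π*x).
Note φ(0) = φ(1) = 0, so the boundary term u·φ vanishes.
LHS = ∫_0^1 u(x) φ'(x) dx = ∫_0^1 (-π*x^3*cos(π*x) + 2*π*x^2*cos(π*x) + 2*π*x*cos(π*x) - π*cos(π*x)) dx. Term by term:
  ∫_0^1 -π*cos(π*x) dx = 0;  ∫_0^1 -π*x^3*cos(π*x) dx = -12/π^3 + 3/π;  ∫_0^1 2*π*x*cos(π*x) dx = -4/π;
  ∫_0^1 2*π*x^2*cos(π*x) dx = -4/π.
Sum: 0 + -12/π^3 + 3/π − 4/π − 4/π = -5/π - 12/π^3.
So LHS = -5/π - 12/π^3.
∫_0^1 v(x) φ(x) dx = ∫_0^1 (-3*x^2*sin(π*x) + 4*x*sin(π*x) + 2*sin(π*x)) dx. Term by term:
  ∫_0^1 2*sin(π*x) dx = 4/π;  ∫_0^1 -3*x^2*sin(π*x) dx = -3/π + 12/π^3;  ∫_0^1 4*x*sin(π*x) dx = 4/π.
Sum: 4/π + -3/π + 12/π^3 + 4/π = 12/π^3 + 5/π.
So RHS = -∫_0^1 v(x) φ(x) dx = -5/π - 12/π^3.
LHS = RHS, so the identity holds for this test φ.
Moreover u is smooth here and v(x) = u'(x) = -3*x**2 + 4*x + 2 pointwise, so the identity holds for every test function. Hence v is the weak derivative of u.


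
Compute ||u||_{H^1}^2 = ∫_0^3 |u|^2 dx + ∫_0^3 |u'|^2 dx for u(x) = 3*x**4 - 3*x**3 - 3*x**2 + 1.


||u||_{H^1}^2 = 3226623/140

The H^1 norm (squared) on an interval (0, L) is
  ||u||_{H^1}^2 = ∫_0^L u(x)^2 dx + ∫_0^L u'(x)^2 dx.
Compute u'(x) = 12*x**3 - 9*x**2 - 6*x.
Then u(x)^2 = 9*x**8 - 18*x**7 - 9*x**6 + 18*x**5 + 15*x**4 - 6*x**3 - 6*x**2 + 1 and u'(x)^2 = 144*x**6 - 216*x**5 - 63*x**4 + 108*x**3 + 36*x**2.
Integrate each monomial from 0 to 3 using ∫_0^3 c·x^n dx = c·3^(n+1)/(n+1):
  ∫_0^3 u(x)^2 dx = ∫_0^3 (9*x^8 - 18*x^7 - 9*x^6 + 18*x^5 + 15*x^4 - 6*x^3 - 6*x^2 + 1) dx. Term by term:
    ∫_0^3 9*x^8 dx = 19683;  ∫_0^3 -18*x^7 dx = -59049/4;  ∫_0^3 -9*x^6 dx = -19683/7;
    ∫_0^3 18*x^5 dx = 2187;  ∫_0^3 15*x^4 dx = 729;  ∫_0^3 -6*x^3 dx = -243/2;
    ∫_0^3 -6*x^2 dx = -54;  ∫_0^3 1 dx = 3.
  Sum: 19683 − 59049/4 − 19683/7 + 2187 + 729 − 243/2 − 54 + 3 = 135867/28.
  ∫_0^3 u'(x)^2 dx = ∫_0^3 (144*x^6 - 216*x^5 - 63*x^4 + 108*x^3 + 36*x^2) dx. Term by term:
    ∫_0^3 144*x^6 dx = 314928/7;  ∫_0^3 -216*x^5 dx = -26244;  ∫_0^3 -63*x^4 dx = -15309/5;
    ∫_0^3 108*x^3 dx = 2187;  ∫_0^3 36*x^2 dx = 324.
  Sum: 314928/7 − 26244 − 15309/5 + 2187 + 324 = 636822/35.
Adding: ||u||_{H^1}^2 = 135867/28 + 636822/35 = 3226623/140.


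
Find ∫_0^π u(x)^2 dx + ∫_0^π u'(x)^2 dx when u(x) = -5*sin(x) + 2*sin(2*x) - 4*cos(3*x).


||u||_{H^1(0,π)}^2 = 128 + 115*π

u'(x) = 12*sin(3*x) - 5*cos(x) + 4*cos(2*x).
Expand u² and (u')² and integrate term by term on (0, π), using: for integers n ≥ 1, ∫_0^π sin²(nx) dx = ∫_0^π cos²(nx) dx = π/2; for n ≠ n', ∫_0^π sin(nx)sin(n'x) dx = ∫_0^π cos(nx)cos(n'x) dx = 0; and by product-to-sum, ∫_0^π sin(nx)cos(n'x) dx = ½∫_0^π [sin((n+n')x) + sin((n−n')x)] dx, which is 0 when n+n' is even and 2n/(n²−n'²) when n+n' is odd (it need not vanish on (0, π)).
  u² squared terms: (-5)²·∫sin(x)² dx = 25·π/2 = 25*π/2;  (-4)²·∫cos(3x)² dx = 16·π/2 = 8*π;  (2)²·∫sin(2x)² dx = 4·π/2 = 2*π.
  u² cross terms: 2·(-5)·(-4)·∫sin(x)·cos(3x) dx = 40·(0) = 0;  2·(-5)·(2)·∫sin(x)·sin(2x) dx = -20·(0) = 0;  2·(-4)·(2)·∫cos(3x)·sin(2x) dx = -16·(-4/5) = 64/5.
  So ∫_0^π u² dx = 25*π/2 + 8*π + 2*π + 0 + 0 + 64/5 = 64/5 + 45*π/2.
  (u')² squared terms: (-5)²·∫cos(x)² dx = 25·π/2 = 25*π/2;  (4)²·∫cos(2x)² dx = 16·π/2 = 8*π;  (12)²·∫sin(3x)² dx = 144·π/2 = 72*π.
  (u')² cross terms: 2·(-5)·(4)·∫cos(x)·cos(2x) dx = -40·(0) = 0;  2·(-5)·(12)·∫cos(x)·sin(3x) dx = -120·(0) = 0;  2·(4)·(12)·∫cos(2x)·sin(3x) dx = 96·(6/5) = 576/5.
  So ∫_0^π (u')² dx = 25*π/2 + 8*π + 72*π + 0 + 0 + 576/5 = 576/5 + 185*π/2.
||u||_{H^1}^2 = (64/5 + 45*π/2) + (576/5 + 185*π/2) = 128 + 115*π.


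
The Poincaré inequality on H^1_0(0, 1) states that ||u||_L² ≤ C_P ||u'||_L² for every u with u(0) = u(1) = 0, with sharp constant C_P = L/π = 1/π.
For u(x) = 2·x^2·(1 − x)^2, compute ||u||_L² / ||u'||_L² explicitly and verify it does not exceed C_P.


||u||_L² / ||u'||_L² = sqrt(3)/6 < C_P = 1/π.

u(x) = 2·x^2·(1 − x)^2, so u'(x) = 4*x*(x - 1)*(2*x - 1).
u(x) = 2·x^2·(1 − x)^2 vanishes at x = 0 and x = 1, so u ∈ H^1_0(0, 1). Differentiate via the product rule and integrate the resulting polynomials term by term.
  ∫_0^1 u² dx = ∫_0^1 (4*x^8 - 16*x^7 + 24*x^6 - 16*x^5 + 4*x^4) dx. Term by term:
    ∫_0^1 4*x^8 dx = 4/9;  ∫_0^1 -16*x^7 dx = -2;  ∫_0^1 24*x^6 dx = 24/7;
    ∫_0^1 -16*x^5 dx = -8/3;  ∫_0^1 4*x^4 dx = 4/5.
  Sum: 4/9 − 2 + 24/7 − 8/3 + 4/5 = 2/315.
  ∫_0^1 (u')² dx = ∫_0^1 (64*x^6 - 192*x^5 + 208*x^4 - 96*x^3 + 16*x^2) dx. Term by term:
    ∫_0^1 64*x^6 dx = 64/7;  ∫_0^1 -192*x^5 dx = -32;  ∫_0^1 208*x^4 dx = 208/5;
    ∫_0^1 -96*x^3 dx = -24;  ∫_0^1 16*x^2 dx = 16/3.
  Sum: 64/7 − 32 + 208/5 − 24 + 16/3 = 8/105.
∫_0^1 u² dx = 2/315, so ||u||_L² = sqrt(70)/105.
∫_0^1 (u')² dx = 8/105, so ||u'||_L² = 2*sqrt(210)/105.
Ratio ||u||_L² / ||u'||_L² = sqrt(3)/6.
Sharp Poincaré constant on H^1_0(0, 1) is C_P = L/π = 1/π, achieved by sin(π·x).
A polynomial bump cannot attain the sharp Poincaré constant (only the first sine eigenfunction does), so the ratio is strictly less than C_P, consistent with ||u||_L² ≤ C_P ||u'||_L².


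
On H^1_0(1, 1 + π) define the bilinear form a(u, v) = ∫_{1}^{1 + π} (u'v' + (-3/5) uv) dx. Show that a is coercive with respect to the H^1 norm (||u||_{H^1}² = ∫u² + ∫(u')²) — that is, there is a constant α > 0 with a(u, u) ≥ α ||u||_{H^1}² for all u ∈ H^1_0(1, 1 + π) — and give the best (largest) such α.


α = 1/5

Coercivity of a(·,·) on H^1_0(1, 1 + π) means a(u, u) ≥ α ||u||_{H^1}² for every u ∈ H^1_0.
The interval has length L = π, and Poincaré/coercivity depend only on L. Here a(u, u) = ∫(u')² + (-3/5)·∫u².
Here c = -3/5 < 0 with |c| < (π/L)² = 1, so coercivity still holds. The condition a(u,u) ≥ α||u||_{H^1}² reads (1−α)∫(u')² ≥ (α−c)∫u². Any admissible α is ≤ 1 (rapidly oscillating u have ∫u²/∫(u')² → 0), and α = 1 would force 0 ≥ (1−c)∫u², impossible since c < 1; so 1−α > 0. By the sharp Poincaré inequality on H^1_0 of an interval of length L, ∫(u')² ≥ (π/L)²∫u² with equality for the first sine mode sin(π(x−x₀)/L) (x₀ the left endpoint), so the inequality holds for all u iff (1−α)(π/L)² ≥ α − c, i.e. α ≤ ((π/L)² + c)/((π/L)² + 1) = (1 + c(L/π)²)/(1 + (L/π)²). (Direct route, valid since c ≤ 0: Poincaré gives c∫u² ≥ c(L/π)²∫(u')², so a(u,u) ≥ (1 + c(L/π)²)∫(u')², while ||u||_{H^1}² ≤ (1 + (L/π)²)∫(u')²; dividing yields the same α.) With (π/L)² = 1 and c = -3/5, the largest admissible constant is α = ((π/L)² + c)/((π/L)² + 1).
Simplifying, α = 1/5.


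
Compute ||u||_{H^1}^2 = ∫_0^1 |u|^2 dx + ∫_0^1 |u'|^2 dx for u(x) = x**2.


||u||_{H^1}^2 = 23/15

The H^1 norm (squared) on an interval (0, L) is
  ||u||_{H^1}^2 = ∫_0^L u(x)^2 dx + ∫_0^L u'(x)^2 dx.
Compute u'(x) = 2*x.
Then u(x)^2 = x**4 and u'(x)^2 = 4*x**2.
Integrate each monomial from 0 to 1 using ∫_0^1 c·x^n dx = c·1^(n+1)/(n+1):
  ∫_0^1 u(x)^2 dx = ∫_0^1 (x^4) dx. Term by term:
    ∫_0^1 x^4 dx = 1/5.
  ∫_0^1 u'(x)^2 dx = ∫_0^1 (4*x^2) dx. Term by term:
    ∫_0^1 4*x^2 dx = 4/3.
Adding: ||u||_{H^1}^2 = 1/5 + 4/3 = 23/15.


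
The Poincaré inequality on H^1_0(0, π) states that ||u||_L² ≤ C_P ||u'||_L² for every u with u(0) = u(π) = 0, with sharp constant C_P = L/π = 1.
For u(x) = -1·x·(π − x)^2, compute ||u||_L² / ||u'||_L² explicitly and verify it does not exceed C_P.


||u||_L² / ||u'||_L² = sqrt(14)*π/14 < C_P = 1.

u(x) = -1·x·(π − x)^2, so u'(x) = (π - 3*x)*(x - π).
u(x) = -1·x·(π − x)^2 vanishes at x = 0 and x = π, so u ∈ H^1_0(0, π). Differentiate via the product rule and integrate the resulting polynomials term by term.
  ∫_0^π u² dx = ∫_0^π (x^6 - 4*π*x^5 + 6*π^2*x^4 - 4*π^3*x^3 + π^4*x^2) dx. Term by term:
    ∫_0^π x^6 dx = π^7/7;  ∫_0^π -4*π*x^5 dx = -2*π^7/3;  ∫_0^π 6*π^2*x^4 dx = 6*π^7/5;
    ∫_0^π -4*π^3*x^3 dx = -π^7;  ∫_0^π π^4*x^2 dx = π^7/3.
  Sum: π^7/7 − 2*π^7/3 + 6*π^7/5 − π^7 + π^7/3 = π^7/105.
  ∫_0^π (u')² dx = ∫_0^π (9*x^4 - 24*π*x^3 + 22*π^2*x^2 - 8*π^3*x + π^4) dx. Term by term:
    ∫_0^π 9*x^4 dx = 9*π^5/5;  ∫_0^π -24*π*x^3 dx = -6*π^5;  ∫_0^π 22*π^2*x^2 dx = 22*π^5/3;
    ∫_0^π -8*π^3*x dx = -4*π^5;  ∫_0^π π^4 dx = π^5.
  Sum: 9*π^5/5 − 6*π^5 + 22*π^5/3 − 4*π^5 + π^5 = 2*π^5/15.
∫_0^π u² dx = π^7/105, so ||u||_L² = sqrt(105)*π^(7/2)/105.
∫_0^π (u')² dx = 2*π^5/15, so ||u'||_L² = sqrt(30)*π^(5/2)/15.
Ratio ||u||_L² / ||u'||_L² = sqrt(14)*π/14.
Sharp Poincaré constant on H^1_0(0, π) is C_P = L/π = 1, achieved by sin(x).
A polynomial bump cannot attain the sharp Poincaré constant (only the first sine eigenfunction does), so the ratio is strictly less than C_P, consistent with ||u||_L² ≤ C_P ||u'||_L².


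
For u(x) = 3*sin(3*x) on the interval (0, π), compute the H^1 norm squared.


||u||_{H^1(0,π)}^2 = 45*π

u'(x) = 9*cos(3*x).
Expand u² and (u')² and integrate term by term on (0, π), using: for integers n ≥ 1, ∫_0^π sin²(nx) dx = ∫_0^π cos²(nx) dx = π/2; for n ≠ n', ∫_0^π sin(nx)sin(n'x) dx = ∫_0^π cos(nx)cos(n'x) dx = 0; and by product-to-sum, ∫_0^π sin(nx)cos(n'x) dx = ½∫_0^π [sin((n+n')x) + sin((n−n')x)] dx, which is 0 when n+n' is even and 2n/(n²−n'²) when n+n' is odd (it need not vanish on (0, π)).
  u² squared terms: (3)²·∫sin(3x)² dx = 9·π/2 = 9*π/2.
  So ∫_0^π u² dx = 9*π/2.
  (u')² squared terms: (9)²·∫cos(3x)² dx = 81·π/2 = 81*π/2.
  So ∫_0^π (u')² dx = 81*π/2.
||u||_{H^1}^2 = (9*π/2) + (81*π/2) = 45*π.


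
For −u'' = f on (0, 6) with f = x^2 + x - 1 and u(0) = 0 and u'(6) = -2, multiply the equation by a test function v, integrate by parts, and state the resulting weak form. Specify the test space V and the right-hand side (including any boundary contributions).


V = {v ∈ H^1(0, 6) : v(0) = 0} (test functions vanish at x = 0 where u is specified); weak form: ∫_0^6 u'v' dx = ∫_0^6 (x^2 + x - 1) v dx − 2·v(6) for all v ∈ V.

Multiply both sides by a test function v and integrate from 0 to 6:
  ∫_0^6 −u''(x) v(x) dx = ∫_0^6 f(x) v(x) dx.
Integrate the LHS by parts once:
  ∫_0^6 −u'' v dx = −[u'(x) v(x)]_0^6 + ∫_0^6 u'(x) v'(x) dx.
Thus ∫_0^6 u'(x) v'(x) dx = ∫_0^6 f(x) v(x) dx + [u'(x) v(x)]_0^6.
Choose V so that boundary terms are either known or forced to vanish.
Mixed BC: u(0) = 0 (Dirichlet) and u'(6) = -2 (Neumann). Define V = {v ∈ H^1(0, 6) : v(0) = 0}. Then [u' v]_0^6 = u'(6)·v(6) − u'(0)·0 = − 2·v(6).
Weak formulation: find u (satisfying any essential BC) such that ∫_0^6 u'(x) v'(x) dx = ∫_0^6 f v dx − 2·v(6) for all v ∈ V (Dirichlet at 0 absorbed into V; Neumann datum at x = 6 contributes the boundary term).
Substituting f(x) = x^2 + x - 1, the right-hand side is ∫_0^6 (x^2 + x - 1) v dx − 2·v(6).


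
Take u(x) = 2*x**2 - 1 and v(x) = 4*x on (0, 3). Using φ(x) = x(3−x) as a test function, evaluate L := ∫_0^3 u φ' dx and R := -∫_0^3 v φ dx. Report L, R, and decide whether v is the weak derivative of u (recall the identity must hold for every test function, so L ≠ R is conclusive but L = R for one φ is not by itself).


LHS = -27, RHS = -27. Yes, v = u' weakly.

u(x) = 2*x**2 - 1, classical derivative u'(x) = 4*x.
φ(x) = x(3−x), so φ'(x) = 3 - 2*x.
Note φ(0) = φ(3) = 0, so the boundary term u·φ vanishes.
LHS = ∫_0^3 u(x) φ'(x) dx = ∫_0^3 (-4*x^3 + 6*x^2 + 2*x - 3) dx. Term by term:
  ∫_0^3 -4*x^3 dx = -81;  ∫_0^3 6*x^2 dx = 54;  ∫_0^3 2*x dx = 9;
  ∫_0^3 -3 dx = -9.
Sum: -81 + 54 + 9 − 9 = -27.
So LHS = -27.
∫_0^3 v(x) φ(x) dx = ∫_0^3 (-4*x^3 + 12*x^2) dx. Term by term:
  ∫_0^3 -4*x^3 dx = -81;  ∫_0^3 12*x^2 dx = 108.
Sum: -81 + 108 = 27.
So RHS = -∫_0^3 v(x) φ(x) dx = -27.
LHS = RHS, so the identity holds for this test φ.
Moreover u is smooth here and v(x) = u'(x) = 4*x pointwise, so the identity holds for every test function. Hence v is the weak derivative of u.


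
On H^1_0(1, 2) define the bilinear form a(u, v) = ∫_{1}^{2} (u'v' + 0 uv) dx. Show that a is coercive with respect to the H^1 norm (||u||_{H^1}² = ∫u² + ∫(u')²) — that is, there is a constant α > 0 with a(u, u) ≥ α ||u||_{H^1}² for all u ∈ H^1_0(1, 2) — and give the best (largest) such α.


α = π^2/(1 + π^2)

Coercivity of a(·,·) on H^1_0(1, 2) means a(u, u) ≥ α ||u||_{H^1}² for every u ∈ H^1_0.
The interval has length L = 1, and Poincaré/coercivity depend only on L. Here a(u, u) = ∫(u')² + (0)·∫u².
Here c = 0, so a(u,u) = ∫(u')² alone. The condition a(u,u) ≥ α||u||_{H^1}² reads (1−α)∫(u')² ≥ (α−c)∫u². Any admissible α is ≤ 1 (rapidly oscillating u have ∫u²/∫(u')² → 0), and α = 1 would force 0 ≥ (1−c)∫u², impossible since c < 1; so 1−α > 0. By the sharp Poincaré inequality on H^1_0 of an interval of length L, ∫(u')² ≥ (π/L)²∫u² with equality for the first sine mode sin(π(x−x₀)/L) (x₀ the left endpoint), so the inequality holds for all u iff (1−α)(π/L)² ≥ α − c, i.e. α ≤ ((π/L)² + c)/((π/L)² + 1) = (1 + c(L/π)²)/(1 + (L/π)²). (Direct route, valid since c ≤ 0: Poincaré gives c∫u² ≥ c(L/π)²∫(u')², so a(u,u) ≥ (1 + c(L/π)²)∫(u')², while ||u||_{H^1}² ≤ (1 + (L/π)²)∫(u')²; dividing yields the same α.) With (π/L)² = π^2 and c = 0, the largest admissible constant is α = ((π/L)² + c)/((π/L)² + 1).
Simplifying, α = π^2/(1 + π^2).


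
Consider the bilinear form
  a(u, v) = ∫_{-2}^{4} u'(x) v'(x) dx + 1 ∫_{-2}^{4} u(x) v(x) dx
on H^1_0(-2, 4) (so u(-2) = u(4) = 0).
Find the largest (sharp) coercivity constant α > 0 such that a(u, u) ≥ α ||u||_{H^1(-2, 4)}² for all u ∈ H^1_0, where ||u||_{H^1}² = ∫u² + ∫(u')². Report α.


α = 1

Coercivity of a(·,·) on H^1_0(-2, 4) means a(u, u) ≥ α ||u||_{H^1}² for every u ∈ H^1_0.
The interval has length L = 6, and Poincaré/coercivity depend only on L. Here a(u, u) = ∫(u')² + (1)·∫u².
Here c = 1 ≥ 1, so a(u,u) = ∫(u')² + c∫u² ≥ ∫(u')² + ∫u² = ||u||_{H^1}², i.e. α = 1 works. No larger α is possible: a(u,u) ≥ α||u||_{H^1}² means (1−α)∫(u')² ≥ (α−c)∫u², and for the modes u_n = sin(nπ(x−x₀)/L) (x₀ the left endpoint) one has ∫u_n²/∫(u_n')² = (L/(nπ))² → 0, so a(u_n,u_n)/||u_n||_{H^1}² → 1. Hence the optimal constant is α = 1.
Therefore α = 1.


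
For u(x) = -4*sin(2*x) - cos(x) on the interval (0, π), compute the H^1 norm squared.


||u||_{H^1(0,π)}^2 = 64/3 + 41*π

u'(x) = sin(x) - 8*cos(2*x).
Expand u² and (u')² and integrate term by term on (0, π), using: for integers n ≥ 1, ∫_0^π sin²(nx) dx = ∫_0^π cos²(nx) dx = π/2; for n ≠ n', ∫_0^π sin(nx)sin(n'x) dx = ∫_0^π cos(nx)cos(n'x) dx = 0; and by product-to-sum, ∫_0^π sin(nx)cos(n'x) dx = ½∫_0^π [sin((n+n')x) + sin((n−n')x)] dx, which is 0 when n+n' is even and 2n/(n²−n'²) when n+n' is odd (it need not vanish on (0, π)).
  u² squared terms: (-1)²·∫cos(x)² dx = 1·π/2 = π/2;  (-4)²·∫sin(2x)² dx = 16·π/2 = 8*π.
  u² cross terms: 2·(-1)·(-4)·∫cos(x)·sin(2x) dx = 8·(4/3) = 32/3.
  So ∫_0^π u² dx = π/2 + 8*π + 32/3 = 32/3 + 17*π/2.
  (u')² squared terms: (-8)²·∫cos(2x)² dx = 64·π/2 = 32*π;  (1)²·∫sin(x)² dx = 1·π/2 = π/2.
  (u')² cross terms: 2·(-8)·(1)·∫cos(2x)·sin(x) dx = -16·(-2/3) = 32/3.
  So ∫_0^π (u')² dx = 32*π + π/2 + 32/3 = 32/3 + 65*π/2.
||u||_{H^1}^2 = (32/3 + 17*π/2) + (32/3 + 65*π/2) = 64/3 + 41*π.


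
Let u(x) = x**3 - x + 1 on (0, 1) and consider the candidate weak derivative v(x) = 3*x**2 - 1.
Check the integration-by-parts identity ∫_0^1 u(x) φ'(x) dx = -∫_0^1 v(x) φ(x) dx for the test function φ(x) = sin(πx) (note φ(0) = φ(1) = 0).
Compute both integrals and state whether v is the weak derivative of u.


LHS = (12 - π^2)/π^3, RHS = (12 - π^2)/π^3. Yes, v = u' weakly.

u(x) = x**3 - x + 1, classical derivative u'(x) = 3*x**2 - 1.
φ(x) = sin(πx), so φ'(x) = π*cos(π*x).
Note φ(0) = φ(1) = 0, so the boundary term u·φ vanishes.
LHS = ∫_0^1 u(x) φ'(x) dx = ∫_0^1 (π*x^3*cos(π*x) - π*x*cos(π*x) + π*cos(π*x)) dx. Term by term:
  ∫_0^1 π*cos(π*x) dx = 0;  ∫_0^1 π*x^3*cos(π*x) dx = -3/π + 12/π^3;  ∫_0^1 -π*x*cos(π*x) dx = 2/π.
Sum: 0 + -3/π + 12/π^3 + 2/π = (12 - π^2)/π^3.
So LHS = (12 - π^2)/π^3.
∫_0^1 v(x) φ(x) dx = ∫_0^1 (3*x^2*sin(π*x) - sin(π*x)) dx. Term by term:
  ∫_0^1 -sin(π*x) dx = -2/π;  ∫_0^1 3*x^2*sin(π*x) dx = -12/π^3 + 3/π.
Sum: -2/π + -12/π^3 + 3/π = (-12 + π^2)/π^3.
So RHS = -∫_0^1 v(x) φ(x) dx = (12 - π^2)/π^3.
LHS = RHS, so the identity holds for this test φ.
Moreover u is smooth here and v(x) = u'(x) = 3*x**2 - 1 pointwise, so the identity holds for every test function. Hence v is the weak derivative of u.


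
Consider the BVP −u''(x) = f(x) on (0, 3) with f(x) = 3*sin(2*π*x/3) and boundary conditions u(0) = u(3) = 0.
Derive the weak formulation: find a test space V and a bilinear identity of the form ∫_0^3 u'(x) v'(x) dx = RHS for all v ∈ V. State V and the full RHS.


V = H^1_0(0, 3) (so v(0) = v(3) = 0); weak form: ∫_0^3 u'v' dx = ∫_0^3 (3*sin(2*π*x/3)) v dx for all v ∈ V.

Multiply both sides by a test function v and integrate from 0 to 3:
  ∫_0^3 −u''(x) v(x) dx = ∫_0^3 f(x) v(x) dx.
Integrate the LHS by parts once:
  ∫_0^3 −u'' v dx = −[u'(x) v(x)]_0^3 + ∫_0^3 u'(x) v'(x) dx.
Thus ∫_0^3 u'(x) v'(x) dx = ∫_0^3 f(x) v(x) dx + [u'(x) v(x)]_0^3.
Choose V so that boundary terms are either known or forced to vanish.
u is Dirichlet: u(0) = u(3) = 0. Let V = H^1_0(0, 3); then v(0) = v(3) = 0, and [u' v]_0^3 = 0.
Weak formulation: find u (satisfying any essential BC) such that ∫_0^3 u'(x) v'(x) dx = ∫_0^3 f v dx for all v ∈ V.
Substituting f(x) = 3*sin(2*π*x/3), the right-hand side is ∫_0^3 (3*sin(2*π*x/3)) v dx.


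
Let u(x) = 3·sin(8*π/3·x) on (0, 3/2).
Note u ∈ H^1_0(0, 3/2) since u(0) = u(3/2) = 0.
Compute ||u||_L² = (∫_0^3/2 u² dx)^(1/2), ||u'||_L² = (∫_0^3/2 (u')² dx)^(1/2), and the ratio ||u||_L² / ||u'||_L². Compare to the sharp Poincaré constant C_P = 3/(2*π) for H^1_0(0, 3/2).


||u||_L² / ||u'||_L² = 3/(8*π) < C_P = 3/(2*π).

u(x) = 3·sin(8*π/3·x), so u'(x) = 8*π*cos(8*π*x/3).
Writing u(x) = A·sin(kπx/L) with A = 3 and k = 4, use ∫_0^L sin²(kπx/L) dx = L/2 and ∫_0^L cos²(kπx/L) dx = L/2.
u² = 9·sin²(8*π/3·x) and (u')² = 64*π^2·cos²(8*π/3·x), and each of sin², cos² integrates to L/2 = 3/4 over (0, 3/2).
∫_0^3/2 u² dx = 27/4, so ||u||_L² = 3*sqrt(3)/2.
∫_0^3/2 (u')² dx = 48*π^2, so ||u'||_L² = 4*sqrt(3)*π.
Ratio ||u||_L² / ||u'||_L² = 3/(8*π).
Sharp Poincaré constant on H^1_0(0, 3/2) is C_P = L/π = 3/(2*π), achieved by sin(2*π/3·x).
This is the k = 4 harmonic; the ratio L/(kπ) is strictly less than C_P = L/π, consistent with the sharp inequality ||u||_L² ≤ C_P ||u'||_L².


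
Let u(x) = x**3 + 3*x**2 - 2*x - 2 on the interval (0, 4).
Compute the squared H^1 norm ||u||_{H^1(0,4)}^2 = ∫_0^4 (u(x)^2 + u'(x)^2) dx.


||u||_{H^1}^2 = 1137056/105

The H^1 norm (squared) on an interval (0, L) is
  ||u||_{H^1}^2 = ∫_0^L u(x)^2 dx + ∫_0^L u'(x)^2 dx.
Compute u'(x) = 3*x**2 + 6*x - 2.
Then u(x)^2 = x**6 + 6*x**5 + 5*x**4 - 16*x**3 - 8*x**2 + 8*x + 4 and u'(x)^2 = 9*x**4 + 36*x**3 + 24*x**2 - 24*x + 4.
Integrate each monomial from 0 to 4 using ∫_0^4 c·x^n dx = c·4^(n+1)/(n+1):
  ∫_0^4 u(x)^2 dx = ∫_0^4 (x^6 + 6*x^5 + 5*x^4 - 16*x^3 - 8*x^2 + 8*x + 4) dx. Term by term:
    ∫_0^4 x^6 dx = 16384/7;  ∫_0^4 6*x^5 dx = 4096;  ∫_0^4 5*x^4 dx = 1024;
    ∫_0^4 -16*x^3 dx = -1024;  ∫_0^4 -8*x^2 dx = -512/3;  ∫_0^4 8*x dx = 64;
    ∫_0^4 4 dx = 16.
  Sum: 16384/7 + 4096 + 1024 − 1024 − 512/3 + 64 + 16 = 133264/21.
  ∫_0^4 u'(x)^2 dx = ∫_0^4 (9*x^4 + 36*x^3 + 24*x^2 - 24*x + 4) dx. Term by term:
    ∫_0^4 9*x^4 dx = 9216/5;  ∫_0^4 36*x^3 dx = 2304;  ∫_0^4 24*x^2 dx = 512;
    ∫_0^4 -24*x dx = -192;  ∫_0^4 4 dx = 16.
  Sum: 9216/5 + 2304 + 512 − 192 + 16 = 22416/5.
Adding: ||u||_{H^1}^2 = 133264/21 + 22416/5 = 1137056/105.


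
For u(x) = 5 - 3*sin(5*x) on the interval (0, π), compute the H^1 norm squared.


||u||_{H^1(0,π)}^2 = -12 + 142*π

u'(x) = -15*cos(5*x).
Expand u² and (u')² and integrate term by term on (0, π), using: for integers n ≥ 1, ∫_0^π sin²(nx) dx = ∫_0^π cos²(nx) dx = π/2; for n ≠ n', ∫_0^π sin(nx)sin(n'x) dx = ∫_0^π cos(nx)cos(n'x) dx = 0; and by product-to-sum, ∫_0^π sin(nx)cos(n'x) dx = ½∫_0^π [sin((n+n')x) + sin((n−n')x)] dx, which is 0 when n+n' is even and 2n/(n²−n'²) when n+n' is odd (it need not vanish on (0, π)). For the constant mode: ∫_0^π 1 dx = π, ∫_0^π cos(nx) dx = 0, ∫_0^π sin(nx) dx = (1−(−1)^n)/n.
  u² squared terms: (5)²·∫1 dx = 25·π = 25*π;  (-3)²·∫sin(5x)² dx = 9·π/2 = 9*π/2.
  u² cross terms: 2·(5)·(-3)·∫1·sin(5x) dx = -30·(2/5) = -12.
  So ∫_0^π u² dx = 25*π + 9*π/2 − 12 = -12 + 59*π/2.
  (u')² squared terms: (-15)²·∫cos(5x)² dx = 225·π/2 = 225*π/2.
  So ∫_0^π (u')² dx = 225*π/2.
||u||_{H^1}^2 = (-12 + 59*π/2) + (225*π/2) = -12 + 142*π.


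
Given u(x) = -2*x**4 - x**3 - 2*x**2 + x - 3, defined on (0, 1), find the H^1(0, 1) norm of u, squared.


||u||_{H^1}^2 = 15731/315

The H^1 norm (squared) on an interval (0, L) is
  ||u||_{H^1}^2 = ∫_0^L u(x)^2 dx + ∫_0^L u'(x)^2 dx.
Compute u'(x) = -8*x**3 - 3*x**2 - 4*x + 1.
Then u(x)^2 = 4*x**8 + 4*x**7 + 9*x**6 + 14*x**4 + 2*x**3 + 13*x**2 - 6*x + 9 and u'(x)^2 = 64*x**6 + 48*x**5 + 73*x**4 + 8*x**3 + 10*x**2 - 8*x + 1.
Integrate each monomial from 0 to 1 using ∫_0^1 c·x^n dx = c·1^(n+1)/(n+1):
  ∫_0^1 u(x)^2 dx = ∫_0^1 (4*x^8 + 4*x^7 + 9*x^6 + 14*x^4 + 2*x^3 + 13*x^2 - 6*x + 9) dx. Term by term:
    ∫_0^1 4*x^8 dx = 4/9;  ∫_0^1 4*x^7 dx = 1/2;  ∫_0^1 9*x^6 dx = 9/7;
    ∫_0^1 14*x^4 dx = 14/5;  ∫_0^1 2*x^3 dx = 1/2;  ∫_0^1 13*x^2 dx = 13/3;
    ∫_0^1 -6*x dx = -3;  ∫_0^1 9 dx = 9.
  Sum: 4/9 + 1/2 + 9/7 + 14/5 + 1/2 + 13/3 − 3 + 9 = 4997/315.
  ∫_0^1 u'(x)^2 dx = ∫_0^1 (64*x^6 + 48*x^5 + 73*x^4 + 8*x^3 + 10*x^2 - 8*x + 1) dx. Term by term:
    ∫_0^1 64*x^6 dx = 64/7;  ∫_0^1 48*x^5 dx = 8;  ∫_0^1 73*x^4 dx = 73/5;
    ∫_0^1 8*x^3 dx = 2;  ∫_0^1 10*x^2 dx = 10/3;  ∫_0^1 -8*x dx = -4;
    ∫_0^1 1 dx = 1.
  Sum: 64/7 + 8 + 73/5 + 2 + 10/3 − 4 + 1 = 3578/105.
Adding: ||u||_{H^1}^2 = 4997/315 + 3578/105 = 15731/315.


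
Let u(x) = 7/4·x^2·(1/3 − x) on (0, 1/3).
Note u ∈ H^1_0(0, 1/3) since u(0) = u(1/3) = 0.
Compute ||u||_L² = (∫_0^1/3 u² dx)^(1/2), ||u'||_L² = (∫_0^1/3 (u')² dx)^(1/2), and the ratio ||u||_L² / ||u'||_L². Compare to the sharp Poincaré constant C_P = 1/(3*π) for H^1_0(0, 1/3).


||u||_L² / ||u'||_L² = sqrt(14)/42 < C_P = 1/(3*π).

u(x) = 7/4·x^2·(1/3 − x), so u'(x) = 7*x*(2 - 9*x)/12.
u(x) = 7/4·x^2·(1/3 − x) vanishes at x = 0 and x = 1/3, so u ∈ H^1_0(0, 1/3). Differentiate via the product rule and integrate the resulting polynomials term by term.
  ∫_0^1/3 u² dx = ∫_0^1/3 (49*x^6/16 - 49*x^5/24 + 49*x^4/144) dx. Term by term:
    ∫_0^1/3 49*x^6/16 dx = 7/34992;  ∫_0^1/3 -49*x^5/24 dx = -49/104976;  ∫_0^1/3 49*x^4/144 dx = 49/174960.
  Sum: 7/34992 − 49/104976 + 49/174960 = 7/524880.
  ∫_0^1/3 (u')² dx = ∫_0^1/3 (441*x^4/16 - 49*x^3/4 + 49*x^2/36) dx. Term by term:
    ∫_0^1/3 441*x^4/16 dx = 49/2160;  ∫_0^1/3 -49*x^3/4 dx = -49/1296;  ∫_0^1/3 49*x^2/36 dx = 49/2916.
  Sum: 49/2160 − 49/1296 + 49/2916 = 49/29160.
∫_0^1/3 u² dx = 7/524880, so ||u||_L² = sqrt(35)/1620.
∫_0^1/3 (u')² dx = 49/29160, so ||u'||_L² = 7*sqrt(10)/540.
Ratio ||u||_L² / ||u'||_L² = sqrt(14)/42.
Sharp Poincaré constant on H^1_0(0, 1/3) is C_P = L/π = 1/(3*π), achieved by sin(3*π·x).
A polynomial bump cannot attain the sharp Poincaré constant (only the first sine eigenfunction does), so the ratio is strictly less than C_P, consistent with ||u||_L² ≤ C_P ||u'||_L².


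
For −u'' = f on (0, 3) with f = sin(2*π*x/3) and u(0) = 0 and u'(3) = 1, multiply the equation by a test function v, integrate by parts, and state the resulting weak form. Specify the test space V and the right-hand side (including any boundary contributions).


V = {v ∈ H^1(0, 3) : v(0) = 0} (test functions vanish at x = 0 where u is specified); weak form: ∫_0^3 u'v' dx = ∫_0^3 (sin(2*π*x/3)) v dx + v(3) for all v ∈ V.

Multiply both sides by a test function v and integrate from 0 to 3:
  ∫_0^3 −u''(x) v(x) dx = ∫_0^3 f(x) v(x) dx.
Integrate the LHS by parts once:
  ∫_0^3 −u'' v dx = −[u'(x) v(x)]_0^3 + ∫_0^3 u'(x) v'(x) dx.
Thus ∫_0^3 u'(x) v'(x) dx = ∫_0^3 f(x) v(x) dx + [u'(x) v(x)]_0^3.
Choose V so that boundary terms are either known or forced to vanish.
Mixed BC: u(0) = 0 (Dirichlet) and u'(3) = 1 (Neumann). Define V = {v ∈ H^1(0, 3) : v(0) = 0}. Then [u' v]_0^3 = u'(3)·v(3) − u'(0)·0 = v(3).
Weak formulation: find u (satisfying any essential BC) such that ∫_0^3 u'(x) v'(x) dx = ∫_0^3 f v dx + v(3) for all v ∈ V (Dirichlet at 0 absorbed into V; Neumann datum at x = 3 contributes the boundary term).
Substituting f(x) = sin(2*π*x/3), the right-hand side is ∫_0^3 (sin(2*π*x/3)) v dx + v(3).


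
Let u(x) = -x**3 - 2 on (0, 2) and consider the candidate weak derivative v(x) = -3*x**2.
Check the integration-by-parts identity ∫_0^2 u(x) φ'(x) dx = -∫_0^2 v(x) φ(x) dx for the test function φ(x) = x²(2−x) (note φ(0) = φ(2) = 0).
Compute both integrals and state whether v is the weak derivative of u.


LHS = 32/5, RHS = 32/5. Yes, v = u' weakly.

u(x) = -x**3 - 2, classical derivative u'(x) = -3*x**2.
φ(x) = x²(2−x), so φ'(x) = x*(4 - 3*x).
Note φ(0) = φ(2) = 0, so the boundary term u·φ vanishes.
LHS = ∫_0^2 u(x) φ'(x) dx = ∫_0^2 (3*x^5 - 4*x^4 + 6*x^2 - 8*x) dx. Term by term:
  ∫_0^2 3*x^5 dx = 32;  ∫_0^2 -4*x^4 dx = -128/5;  ∫_0^2 6*x^2 dx = 16;
  ∫_0^2 -8*x dx = -16.
Sum: 32 − 128/5 + 16 − 16 = 32/5.
So LHS = 32/5.
∫_0^2 v(x) φ(x) dx = ∫_0^2 (3*x^5 - 6*x^4) dx. Term by term:
  ∫_0^2 3*x^5 dx = 32;  ∫_0^2 -6*x^4 dx = -192/5.
Sum: 32 − 192/5 = -32/5.
So RHS = -∫_0^2 v(x) φ(x) dx = 32/5.
LHS = RHS, so the identity holds for this test φ.
Moreover u is smooth here and v(x) = u'(x) = -3*x**2 pointwise, so the identity holds for every test function. Hence v is the weak derivative of u.


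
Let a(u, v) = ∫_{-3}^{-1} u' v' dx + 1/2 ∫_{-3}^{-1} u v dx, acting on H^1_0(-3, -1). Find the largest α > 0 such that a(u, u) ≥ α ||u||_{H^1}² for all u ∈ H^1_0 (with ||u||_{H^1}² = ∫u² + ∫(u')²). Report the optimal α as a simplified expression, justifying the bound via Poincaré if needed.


α = (2 + π^2)/(4 + π^2)

Coercivity of a(·,·) on H^1_0(-3, -1) means a(u, u) ≥ α ||u||_{H^1}² for every u ∈ H^1_0.
The interval has length L = 2, and Poincaré/coercivity depend only on L. Here a(u, u) = ∫(u')² + (1/2)·∫u².
Here 0 < c = 1/2 < 1. The condition a(u,u) ≥ α||u||_{H^1}² reads (1−α)∫(u')² ≥ (α−c)∫u². Any admissible α is ≤ 1 (rapidly oscillating u have ∫u²/∫(u')² → 0), and α = 1 would force 0 ≥ (1−c)∫u², impossible since c < 1; so 1−α > 0. By the sharp Poincaré inequality on H^1_0 of an interval of length L, ∫(u')² ≥ (π/L)²∫u² with equality for the first sine mode sin(π(x−x₀)/L) (x₀ the left endpoint), so the inequality holds for all u iff (1−α)(π/L)² ≥ α − c, i.e. α ≤ ((π/L)² + c)/((π/L)² + 1) = (1 + c(L/π)²)/(1 + (L/π)²). With (π/L)² = π^2/4 and c = 1/2, the largest admissible constant is α = ((π/L)² + c)/((π/L)² + 1).
Simplifying, α = (2 + π^2)/(4 + π^2).


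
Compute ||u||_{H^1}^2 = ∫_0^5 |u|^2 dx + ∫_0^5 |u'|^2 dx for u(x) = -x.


||u||_{H^1}^2 = 140/3

The H^1 norm (squared) on an interval (0, L) is
  ||u||_{H^1}^2 = ∫_0^L u(x)^2 dx + ∫_0^L u'(x)^2 dx.
Compute u'(x) = -1.
Then u(x)^2 = x**2 and u'(x)^2 = 1.
Integrate each monomial from 0 to 5 using ∫_0^5 c·x^n dx = c·5^(n+1)/(n+1):
  ∫_0^5 u(x)^2 dx = ∫_0^5 (x^2) dx. Term by term:
    ∫_0^5 x^2 dx = 125/3.
  ∫_0^5 u'(x)^2 dx = ∫_0^5 (1) dx. Term by term:
    ∫_0^5 1 dx = 5.
Adding: ||u||_{H^1}^2 = 125/3 + 5 = 140/3.


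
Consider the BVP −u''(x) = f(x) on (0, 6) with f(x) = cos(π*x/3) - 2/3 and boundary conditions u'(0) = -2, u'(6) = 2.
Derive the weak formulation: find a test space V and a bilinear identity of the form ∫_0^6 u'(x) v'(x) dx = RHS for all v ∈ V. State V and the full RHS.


V = H^1(0, 6) (v unrestricted at boundary; u is determined up to an additive constant); weak form: ∫_0^6 u'v' dx = ∫_0^6 (cos(π*x/3) - 2/3) v dx + 2·v(6) + 2·v(0) for all v ∈ V.

Multiply both sides by a test function v and integrate from 0 to 6:
  ∫_0^6 −u''(x) v(x) dx = ∫_0^6 f(x) v(x) dx.
Integrate the LHS by parts once:
  ∫_0^6 −u'' v dx = −[u'(x) v(x)]_0^6 + ∫_0^6 u'(x) v'(x) dx.
Thus ∫_0^6 u'(x) v'(x) dx = ∫_0^6 f(x) v(x) dx + [u'(x) v(x)]_0^6.
Choose V so that boundary terms are either known or forced to vanish.
u has inhomogeneous Neumann u'(0) = -2, u'(6) = 2. [u' v]_0^6 = (2)·v(6) − (-2)·v(0) = 2·v(6) + 2·v(0). Take V = H^1(0, 6); boundary term becomes part of RHS.
Weak formulation: find u (satisfying any essential BC) such that ∫_0^6 u'(x) v'(x) dx = ∫_0^6 f v dx + 2·v(6) + 2·v(0) for all v ∈ V (Neumann data are natural BCs: they enter the RHS as boundary terms).
Substituting f(x) = cos(π*x/3) - 2/3, the right-hand side is ∫_0^6 (cos(π*x/3) - 2/3) v dx + 2·v(6) + 2·v(0).
Compatibility check (pure Neumann): taking v ≡ 1 ∈ V gives 0 = ∫_0^6 f dx + (2) − (-2), i.e. ∫_0^6 f dx must equal u'(0) − u'(6) = -4. Indeed ∫_0^6 (cos(π*x/3) - 2/3) dx = -4, so the data are compatible. The solution is then unique only up to an additive constant (fix it e.g. by requiring ∫_0^6 u dx = 0).


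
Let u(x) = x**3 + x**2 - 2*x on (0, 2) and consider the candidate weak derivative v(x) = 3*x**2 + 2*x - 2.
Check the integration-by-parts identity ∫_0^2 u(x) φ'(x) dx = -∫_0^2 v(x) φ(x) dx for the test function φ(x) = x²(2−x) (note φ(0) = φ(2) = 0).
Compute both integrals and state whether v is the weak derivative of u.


LHS = -104/15, RHS = -104/15. Yes, v = u' weakly.

u(x) = x**3 + x**2 - 2*x, classical derivative u'(x) = 3*x**2 + 2*x - 2.
φ(x) = x²(2−x), so φ'(x) = x*(4 - 3*x).
Note φ(0) = φ(2) = 0, so the boundary term u·φ vanishes.
LHS = ∫_0^2 u(x) φ'(x) dx = ∫_0^2 (-3*x^5 + x^4 + 10*x^3 - 8*x^2) dx. Term by term:
  ∫_0^2 -3*x^5 dx = -32;  ∫_0^2 x^4 dx = 32/5;  ∫_0^2 10*x^3 dx = 40;
  ∫_0^2 -8*x^2 dx = -64/3.
Sum: -32 + 32/5 + 40 − 64/3 = -104/15.
So LHS = -104/15.
∫_0^2 v(x) φ(x) dx = ∫_0^2 (-3*x^5 + 4*x^4 + 6*x^3 - 4*x^2) dx. Term by term:
  ∫_0^2 -3*x^5 dx = -32;  ∫_0^2 4*x^4 dx = 128/5;  ∫_0^2 6*x^3 dx = 24;
  ∫_0^2 -4*x^2 dx = -32/3.
Sum: -32 + 128/5 + 24 − 32/3 = 104/15.
So RHS = -∫_0^2 v(x) φ(x) dx = -104/15.
LHS = RHS, so the identity holds for this test φ.
Moreover u is smooth here and v(x) = u'(x) = 3*x**2 + 2*x - 2 pointwise, so the identity holds for every test function. Hence v is the weak derivative of u.


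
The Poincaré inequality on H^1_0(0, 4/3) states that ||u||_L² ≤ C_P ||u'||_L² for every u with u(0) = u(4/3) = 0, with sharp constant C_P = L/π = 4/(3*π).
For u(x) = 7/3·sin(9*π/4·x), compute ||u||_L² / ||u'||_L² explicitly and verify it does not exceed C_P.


||u||_L² / ||u'||_L² = 4/(9*π) < C_P = 4/(3*π).

u(x) = 7/3·sin(9*π/4·x), so u'(x) = 21*π*cos(9*π*x/4)/4.
Writing u(x) = A·sin(kπx/L) with A = 7/3 and k = 3, use ∫_0^L sin²(kπx/L) dx = L/2 and ∫_0^L cos²(kπx/L) dx = L/2.
u² = 49/9·sin²(9*π/4·x) and (u')² = 441*π^2/16·cos²(9*π/4·x), and each of sin², cos² integrates to L/2 = 2/3 over (0, 4/3).
∫_0^4/3 u² dx = 98/27, so ||u||_L² = 7*sqrt(6)/9.
∫_0^4/3 (u')² dx = 147*π^2/8, so ||u'||_L² = 7*sqrt(6)*π/4.
Ratio ||u||_L² / ||u'||_L² = 4/(9*π).
Sharp Poincaré constant on H^1_0(0, 4/3) is C_P = L/π = 4/(3*π), achieved by sin(3*π/4·x).
This is the k = 3 harmonic; the ratio L/(kπ) is strictly less than C_P = L/π, consistent with the sharp inequality ||u||_L² ≤ C_P ||u'||_L².
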